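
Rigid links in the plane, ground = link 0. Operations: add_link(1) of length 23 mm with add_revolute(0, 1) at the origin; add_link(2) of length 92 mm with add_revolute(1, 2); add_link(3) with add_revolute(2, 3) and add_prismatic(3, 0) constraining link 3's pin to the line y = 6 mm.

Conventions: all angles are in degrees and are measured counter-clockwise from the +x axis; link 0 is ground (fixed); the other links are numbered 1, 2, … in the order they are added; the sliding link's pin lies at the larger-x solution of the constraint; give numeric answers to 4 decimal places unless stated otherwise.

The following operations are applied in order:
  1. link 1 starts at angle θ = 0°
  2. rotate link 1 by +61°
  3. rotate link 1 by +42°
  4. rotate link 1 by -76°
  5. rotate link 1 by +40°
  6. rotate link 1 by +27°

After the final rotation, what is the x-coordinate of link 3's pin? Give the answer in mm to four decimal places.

geometry: r = 23 mm, L = 92 mm, e = 6 mm; θ starts at 0°
rotate link 1 by +61°: θ ← 0° +61° = 61°
rotate link 1 by +42°: θ ← 61° +42° = 103°
rotate link 1 by -76°: θ ← 103° -76° = 27°
rotate link 1 by +40°: θ ← 27° +40° = 67°
rotate link 1 by +27°: θ ← 67° +27° = 94°
crank pin P = (r cos θ, r sin θ) = (-1.604399, 22.943973)
h = r sin θ − e = 22.943973 − 6 = 16.943973
x = r cos θ + √(L² − h²) = -1.604399 + 90.426223 = 88.821824

88.8218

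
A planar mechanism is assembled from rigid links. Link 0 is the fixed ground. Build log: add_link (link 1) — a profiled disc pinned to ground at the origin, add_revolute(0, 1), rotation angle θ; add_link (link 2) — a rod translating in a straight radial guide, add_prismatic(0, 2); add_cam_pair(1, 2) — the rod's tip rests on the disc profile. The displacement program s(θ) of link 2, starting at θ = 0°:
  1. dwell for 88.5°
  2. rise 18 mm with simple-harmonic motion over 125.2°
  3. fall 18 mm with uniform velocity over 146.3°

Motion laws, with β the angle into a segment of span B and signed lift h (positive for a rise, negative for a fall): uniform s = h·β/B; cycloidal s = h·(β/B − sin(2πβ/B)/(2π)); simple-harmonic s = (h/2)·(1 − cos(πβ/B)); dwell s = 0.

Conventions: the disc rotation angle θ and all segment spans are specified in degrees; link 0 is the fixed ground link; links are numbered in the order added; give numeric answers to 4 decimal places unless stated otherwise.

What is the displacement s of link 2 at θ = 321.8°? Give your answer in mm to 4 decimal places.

seg 1 [0°–88.5°] dwell: s stays 0.0000
seg 2 [88.5°–213.7°] simple-harmonic, h=18: full span → s += 18 → s = 18.0000
seg 3 [213.7°–360°] uniform, h=-18: θ=321.8° here. β=108.1, B=146.3. -18·108.1/146.3 = -13.3001 → s = 4.6999

4.6999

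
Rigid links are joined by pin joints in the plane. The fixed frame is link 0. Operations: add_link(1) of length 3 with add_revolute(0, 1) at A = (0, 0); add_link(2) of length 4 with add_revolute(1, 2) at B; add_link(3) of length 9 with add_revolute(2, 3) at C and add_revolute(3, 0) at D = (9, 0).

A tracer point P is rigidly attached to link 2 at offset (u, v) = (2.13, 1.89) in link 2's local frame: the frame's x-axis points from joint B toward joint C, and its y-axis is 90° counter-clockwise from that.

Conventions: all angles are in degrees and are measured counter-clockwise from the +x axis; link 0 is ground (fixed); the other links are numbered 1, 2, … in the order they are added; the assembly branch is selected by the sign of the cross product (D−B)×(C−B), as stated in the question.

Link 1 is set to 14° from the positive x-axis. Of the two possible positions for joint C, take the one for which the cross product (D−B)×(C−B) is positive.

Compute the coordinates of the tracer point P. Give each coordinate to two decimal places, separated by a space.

A=(0,0), D=(9.00,0)
B = A + 3.00·(cos14°, sin14°) = (2.9109, 0.7258)
|BD| = 6.1322
circle(B,4.00) ∩ circle(D,9.00): a=-2.2338, h=3.3182
  candidates: C₊=(1.0855,4.2850) cross=20.348; C₋=(0.3001,-2.3047) cross=-20.348
  branch + wants cross > 0 → take C=(1.0855,4.2850) (cross=20.348)
ex = (C−B)/|BC| = (-0.4563,0.8898); ey = (-0.8898,-0.4563)
P = B + 2.13·ex + 1.89·ey = (0.2572,1.7586)

0.26 1.76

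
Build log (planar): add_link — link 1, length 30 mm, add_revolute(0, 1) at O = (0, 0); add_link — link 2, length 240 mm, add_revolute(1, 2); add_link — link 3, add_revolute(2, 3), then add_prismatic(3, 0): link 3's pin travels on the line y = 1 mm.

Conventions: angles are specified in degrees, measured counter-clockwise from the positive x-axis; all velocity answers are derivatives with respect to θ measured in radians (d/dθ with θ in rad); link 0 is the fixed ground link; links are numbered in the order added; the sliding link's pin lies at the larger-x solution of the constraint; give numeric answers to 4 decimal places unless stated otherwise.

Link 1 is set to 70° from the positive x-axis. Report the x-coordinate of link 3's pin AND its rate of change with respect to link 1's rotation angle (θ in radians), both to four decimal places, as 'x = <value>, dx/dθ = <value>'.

geometry: r = 30 mm, L = 240 mm, e = 1 mm
crank pin P = (r cos θ, r sin θ) = (10.260604, 28.190779)
h = r sin θ − e = 28.190779 − 1 = 27.190779
x = r cos θ + √(L² − h²) = 10.260604 + 238.454737 = 248.715341
dx/dθ = −r sin θ − h·r cos θ/√(L² − h²) (θ in radians; h = 27.190779) = -29.360786

x = 248.7153, dx/dθ = -29.3608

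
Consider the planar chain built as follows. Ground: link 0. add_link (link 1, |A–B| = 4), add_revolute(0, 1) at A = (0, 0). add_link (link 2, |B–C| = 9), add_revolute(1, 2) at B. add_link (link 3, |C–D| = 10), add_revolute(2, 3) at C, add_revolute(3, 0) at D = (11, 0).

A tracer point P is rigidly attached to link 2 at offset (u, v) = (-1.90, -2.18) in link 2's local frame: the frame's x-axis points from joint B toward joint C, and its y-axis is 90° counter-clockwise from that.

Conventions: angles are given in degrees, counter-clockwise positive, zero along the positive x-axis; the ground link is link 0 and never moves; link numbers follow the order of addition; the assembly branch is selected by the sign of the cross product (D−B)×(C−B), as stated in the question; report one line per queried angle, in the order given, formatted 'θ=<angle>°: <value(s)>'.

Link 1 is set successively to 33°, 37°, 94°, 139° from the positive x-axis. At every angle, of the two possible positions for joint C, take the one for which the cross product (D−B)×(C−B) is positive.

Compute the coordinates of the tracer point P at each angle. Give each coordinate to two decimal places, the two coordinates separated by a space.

A=(0,0), D=(11.00,0)
θ=33°: B = A + 4.00·(cos33°, sin33°) = (3.3547, 2.1786)
θ=33°: |BD| = 7.9497
θ=33°: circle(B,9.00) ∩ circle(D,10.00): a=2.7798, h=8.5599
θ=33°:   candidates: C₊=(8.3739,9.6490) cross=68.049; C₋=(3.6823,-6.8155) cross=-68.049
θ=33°:   branch + wants cross > 0 → take C=(8.3739,9.6490) (cross=68.049)
θ=33°: ex = (C−B)/|BC| = (0.5577,0.8301); ey = (-0.8301,0.5577)
θ=33°: P = B + -1.90·ex + -2.18·ey = (4.1046,-0.6143)
θ=37°: B = A + 4.00·(cos37°, sin37°) = (3.1945, 2.4073)
θ=37°: |BD| = 8.1682
θ=37°: circle(B,9.00) ∩ circle(D,10.00): a=2.9211, h=8.5128
θ=37°:   candidates: C₊=(8.4947,9.6811) cross=69.534; C₋=(3.4771,-6.5883) cross=-69.534
θ=37°:   branch + wants cross > 0 → take C=(8.4947,9.6811) (cross=69.534)
θ=37°: ex = (C−B)/|BC| = (0.5889,0.8082); ey = (-0.8082,0.5889)
θ=37°: P = B + -1.90·ex + -2.18·ey = (3.8375,-0.4121)
θ=94°: B = A + 4.00·(cos94°, sin94°) = (-0.2790, 3.9903)
θ=94°: |BD| = 11.9641
θ=94°: circle(B,9.00) ∩ circle(D,10.00): a=5.1880, h=7.3542
θ=94°:   candidates: C₊=(7.0647,9.1931) cross=87.987; C₋=(2.1591,-4.6732) cross=-87.987
θ=94°:   branch + wants cross > 0 → take C=(7.0647,9.1931) (cross=87.987)
θ=94°: ex = (C−B)/|BC| = (0.8160,0.5781); ey = (-0.5781,0.8160)
θ=94°: P = B + -1.90·ex + -2.18·ey = (-0.5691,1.1131)
θ=139°: B = A + 4.00·(cos139°, sin139°) = (-3.0188, 2.6242)
θ=139°: |BD| = 14.2623
θ=139°: circle(B,9.00) ∩ circle(D,10.00): a=6.4651, h=6.2612
θ=139°:   candidates: C₊=(4.4879,7.5890) cross=89.299; C₋=(2.1838,-4.7196) cross=-89.299
θ=139°:   branch + wants cross > 0 → take C=(4.4879,7.5890) (cross=89.299)
θ=139°: ex = (C−B)/|BC| = (0.8341,0.5516); ey = (-0.5516,0.8341)
θ=139°: P = B + -1.90·ex + -2.18·ey = (-3.4010,-0.2422)

θ=33°: 4.10 -0.61
θ=37°: 3.84 -0.41
θ=94°: -0.57 1.11
θ=139°: -3.40 -0.24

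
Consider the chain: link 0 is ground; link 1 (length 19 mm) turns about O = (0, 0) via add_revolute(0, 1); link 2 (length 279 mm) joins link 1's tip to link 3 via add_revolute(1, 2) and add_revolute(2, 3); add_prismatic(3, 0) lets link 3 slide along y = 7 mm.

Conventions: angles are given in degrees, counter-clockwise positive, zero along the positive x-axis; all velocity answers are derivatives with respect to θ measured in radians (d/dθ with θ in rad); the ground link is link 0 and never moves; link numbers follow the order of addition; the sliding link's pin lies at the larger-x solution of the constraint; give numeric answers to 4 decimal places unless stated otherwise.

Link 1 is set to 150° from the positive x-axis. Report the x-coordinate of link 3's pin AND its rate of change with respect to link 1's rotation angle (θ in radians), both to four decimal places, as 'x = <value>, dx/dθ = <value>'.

geometry: r = 19 mm, L = 279 mm, e = 7 mm
crank pin P = (r cos θ, r sin θ) = (-16.454483, 9.500000)
h = r sin θ − e = 9.500000 − 7 = 2.500000
x = r cos θ + √(L² − h²) = -16.454483 + 278.988799 = 262.534316
dx/dθ = −r sin θ − h·r cos θ/√(L² − h²) (θ in radians; h = 2.500000) = -9.352552

x = 262.5343, dx/dθ = -9.3526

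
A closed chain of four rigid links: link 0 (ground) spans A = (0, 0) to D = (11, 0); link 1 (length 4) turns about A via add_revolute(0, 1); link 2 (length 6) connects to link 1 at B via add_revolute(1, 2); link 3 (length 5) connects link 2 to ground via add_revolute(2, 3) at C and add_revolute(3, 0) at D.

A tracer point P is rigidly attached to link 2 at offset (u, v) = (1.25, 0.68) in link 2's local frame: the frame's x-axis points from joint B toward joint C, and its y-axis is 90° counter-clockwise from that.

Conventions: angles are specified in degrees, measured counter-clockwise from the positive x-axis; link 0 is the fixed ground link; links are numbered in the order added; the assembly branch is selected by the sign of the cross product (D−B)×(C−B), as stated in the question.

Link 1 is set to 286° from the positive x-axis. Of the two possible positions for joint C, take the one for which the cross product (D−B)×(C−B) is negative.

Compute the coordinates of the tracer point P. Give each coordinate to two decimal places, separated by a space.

A=(0,0), D=(11.00,0)
B = A + 4.00·(cos286°, sin286°) = (1.1025, -3.8450)
|BD| = 10.6181
circle(B,6.00) ∩ circle(D,5.00): a=5.8270, h=1.4303
  candidates: C₊=(6.0162,-0.4017) cross=15.187; C₋=(7.0520,-3.0682) cross=-15.187
  branch - wants cross < 0 → take C=(7.0520,-3.0682) (cross=-15.187)
ex = (C−B)/|BC| = (0.9916,0.1295); ey = (-0.1295,0.9916)
P = B + 1.25·ex + 0.68·ey = (2.2540,-3.0089)

2.25 -3.01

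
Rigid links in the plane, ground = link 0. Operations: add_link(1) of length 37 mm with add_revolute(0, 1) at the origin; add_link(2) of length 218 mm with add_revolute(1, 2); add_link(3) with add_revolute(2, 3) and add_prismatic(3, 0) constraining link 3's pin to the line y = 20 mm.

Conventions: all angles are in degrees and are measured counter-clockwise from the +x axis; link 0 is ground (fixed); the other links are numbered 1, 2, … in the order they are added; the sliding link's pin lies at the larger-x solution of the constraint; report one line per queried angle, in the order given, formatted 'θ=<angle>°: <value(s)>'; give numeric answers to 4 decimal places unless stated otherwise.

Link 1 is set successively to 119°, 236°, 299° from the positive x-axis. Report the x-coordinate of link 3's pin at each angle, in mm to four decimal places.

geometry: r = 37 mm, L = 218 mm, e = 20 mm
θ=119°: crank pin P = (r cos θ, r sin θ) = (-17.937956, 32.360929)
θ=119°: h = r sin θ − e = 32.360929 − 20 = 12.360929
θ=119°: x = r cos θ + √(L² − h²) = -17.937956 + 217.649276 = 199.711320
θ=236°: crank pin P = (r cos θ, r sin θ) = (-20.690137, -30.674390)
θ=236°: h = r sin θ − e = -30.674390 − 20 = -50.674390
θ=236°: x = r cos θ + √(L² − h²) = -20.690137 + 212.028550 = 191.338413
θ=299°: crank pin P = (r cos θ, r sin θ) = (17.937956, -32.360929)
θ=299°: h = r sin θ − e = -32.360929 − 20 = -52.360929
θ=299°: x = r cos θ + √(L² − h²) = 17.937956 + 211.618367 = 229.556323

θ=119°: 199.7113
θ=236°: 191.3384
θ=299°: 229.5563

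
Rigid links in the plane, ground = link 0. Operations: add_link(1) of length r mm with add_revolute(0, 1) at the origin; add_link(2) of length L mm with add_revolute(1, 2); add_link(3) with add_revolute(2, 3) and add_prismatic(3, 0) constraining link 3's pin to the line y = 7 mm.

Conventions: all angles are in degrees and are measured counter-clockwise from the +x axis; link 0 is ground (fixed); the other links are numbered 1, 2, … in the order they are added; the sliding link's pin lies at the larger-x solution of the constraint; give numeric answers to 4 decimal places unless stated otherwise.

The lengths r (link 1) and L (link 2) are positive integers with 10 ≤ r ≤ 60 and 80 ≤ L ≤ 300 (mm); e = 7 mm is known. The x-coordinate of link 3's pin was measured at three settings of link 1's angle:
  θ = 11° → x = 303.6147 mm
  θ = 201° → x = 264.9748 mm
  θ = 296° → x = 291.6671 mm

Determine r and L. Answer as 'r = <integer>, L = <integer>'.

constraint per measurement: (x − r cos θ)² + (r sin θ − e)² = L²
subtracting the θ₁ and θ₂ equations cancels the r² and L² terms:
r = (x₁² − x₂²) / (2[(x₁cos θ₁ + e sin θ₁) − (x₂cos θ₂ + e sin θ₂)]) = 20.0000 → r = 20
L² = (x₁ − r cos θ₁)² + (r sin θ₁ − e)² = 80656.0018 → L = 284.0000 → L = 284
check at θ₃=296°: x = 291.6671 (printed 291.6671) ✓

r = 20, L = 284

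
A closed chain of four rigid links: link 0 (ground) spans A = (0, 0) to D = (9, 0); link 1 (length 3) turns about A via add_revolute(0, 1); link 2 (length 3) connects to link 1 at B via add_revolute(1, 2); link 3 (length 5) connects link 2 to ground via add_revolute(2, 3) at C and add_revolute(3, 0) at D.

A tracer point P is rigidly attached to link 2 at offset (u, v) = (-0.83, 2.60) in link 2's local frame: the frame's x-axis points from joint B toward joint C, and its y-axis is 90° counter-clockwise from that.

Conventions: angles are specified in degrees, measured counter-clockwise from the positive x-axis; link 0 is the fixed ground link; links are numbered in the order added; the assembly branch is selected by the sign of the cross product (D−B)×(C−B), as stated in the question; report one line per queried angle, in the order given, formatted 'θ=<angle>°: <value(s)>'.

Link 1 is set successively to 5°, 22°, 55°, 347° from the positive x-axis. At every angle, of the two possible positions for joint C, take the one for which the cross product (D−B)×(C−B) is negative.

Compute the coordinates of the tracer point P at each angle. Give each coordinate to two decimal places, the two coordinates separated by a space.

A=(0,0), D=(9.00,0)
θ=5°: B = A + 3.00·(cos5°, sin5°) = (2.9886, 0.2615)
θ=5°: |BD| = 6.0171
θ=5°: circle(B,3.00) ∩ circle(D,5.00): a=1.6790, h=2.4861
θ=5°:   candidates: C₊=(4.7740,2.6723) cross=14.959; C₋=(4.5580,-2.2953) cross=-14.959
θ=5°:   branch - wants cross < 0 → take C=(4.5580,-2.2953) (cross=-14.959)
θ=5°: ex = (C−B)/|BC| = (0.5231,-0.8523); ey = (0.8523,0.5231)
θ=5°: P = B + -0.83·ex + 2.60·ey = (4.7702,2.3290)
θ=22°: B = A + 3.00·(cos22°, sin22°) = (2.7816, 1.1238)
θ=22°: |BD| = 6.3192
θ=22°: circle(B,3.00) ∩ circle(D,5.00): a=1.8936, h=2.3269
θ=22°:   candidates: C₊=(5.0588,3.0768) cross=14.704; C₋=(4.2312,-1.5027) cross=-14.704
θ=22°:   branch - wants cross < 0 → take C=(4.2312,-1.5027) (cross=-14.704)
θ=22°: ex = (C−B)/|BC| = (0.4832,-0.8755); ey = (0.8755,0.4832)
θ=22°: P = B + -0.83·ex + 2.60·ey = (4.6568,3.1068)
θ=55°: B = A + 3.00·(cos55°, sin55°) = (1.7207, 2.4575)
θ=55°: |BD| = 7.6829
θ=55°: circle(B,3.00) ∩ circle(D,5.00): a=2.8002, h=1.0766
θ=55°:   candidates: C₊=(4.7182,2.5818) cross=8.271; C₋=(4.0294,0.5418) cross=-8.271
θ=55°:   branch - wants cross < 0 → take C=(4.0294,0.5418) (cross=-8.271)
θ=55°: ex = (C−B)/|BC| = (0.7696,-0.6386); ey = (0.6386,0.7696)
θ=55°: P = B + -0.83·ex + 2.60·ey = (2.7423,4.9883)
θ=347°: B = A + 3.00·(cos347°, sin347°) = (2.9231, -0.6749)
θ=347°: |BD| = 6.1142
θ=347°: circle(B,3.00) ∩ circle(D,5.00): a=1.7487, h=2.4376
θ=347°:   candidates: C₊=(4.3921,1.9409) cross=14.904; C₋=(4.9302,-2.9046) cross=-14.904
θ=347°:   branch - wants cross < 0 → take C=(4.9302,-2.9046) (cross=-14.904)
θ=347°: ex = (C−B)/|BC| = (0.6690,-0.7432); ey = (0.7432,0.6690)
θ=347°: P = B + -0.83·ex + 2.60·ey = (4.3002,1.6815)

θ=5°: 4.77 2.33
θ=22°: 4.66 3.11
θ=55°: 2.74 4.99
θ=347°: 4.30 1.68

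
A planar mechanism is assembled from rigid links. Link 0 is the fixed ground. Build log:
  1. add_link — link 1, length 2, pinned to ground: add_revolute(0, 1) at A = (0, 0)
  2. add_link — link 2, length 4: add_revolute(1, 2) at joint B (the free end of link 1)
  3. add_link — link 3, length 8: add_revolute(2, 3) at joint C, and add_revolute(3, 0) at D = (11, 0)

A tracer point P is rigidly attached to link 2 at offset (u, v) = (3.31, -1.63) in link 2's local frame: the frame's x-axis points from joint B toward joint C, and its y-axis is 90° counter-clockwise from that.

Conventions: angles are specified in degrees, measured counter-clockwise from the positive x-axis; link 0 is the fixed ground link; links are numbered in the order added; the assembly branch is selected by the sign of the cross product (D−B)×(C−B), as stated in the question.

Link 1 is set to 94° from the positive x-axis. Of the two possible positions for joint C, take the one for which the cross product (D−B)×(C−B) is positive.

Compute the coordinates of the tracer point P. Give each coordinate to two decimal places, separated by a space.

A=(0,0), D=(11.00,0)
B = A + 2.00·(cos94°, sin94°) = (-0.1395, 1.9951)
|BD| = 11.3168
circle(B,4.00) ∩ circle(D,8.00): a=3.5376, h=1.8668
  candidates: C₊=(3.6718,3.2091) cross=21.127; C₋=(3.0136,-0.4662) cross=-21.127
  branch + wants cross > 0 → take C=(3.6718,3.2091) (cross=21.127)
ex = (C−B)/|BC| = (0.9528,0.3035); ey = (-0.3035,0.9528)
P = B + 3.31·ex + -1.63·ey = (3.5091,1.4465)

3.51 1.45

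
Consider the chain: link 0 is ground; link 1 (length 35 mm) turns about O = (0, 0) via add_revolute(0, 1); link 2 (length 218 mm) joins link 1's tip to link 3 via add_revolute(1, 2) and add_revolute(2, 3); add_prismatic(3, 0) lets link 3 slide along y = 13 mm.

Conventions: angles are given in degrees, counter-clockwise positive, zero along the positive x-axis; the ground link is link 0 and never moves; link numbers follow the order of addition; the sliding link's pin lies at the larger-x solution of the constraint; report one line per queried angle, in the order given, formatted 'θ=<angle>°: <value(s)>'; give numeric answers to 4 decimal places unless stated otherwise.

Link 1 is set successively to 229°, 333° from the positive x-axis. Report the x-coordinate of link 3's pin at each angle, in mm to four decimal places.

geometry: r = 35 mm, L = 218 mm, e = 13 mm
θ=229°: crank pin P = (r cos θ, r sin θ) = (-22.962066, -26.414835)
θ=229°: h = r sin θ − e = -26.414835 − 13 = -39.414835
θ=229°: x = r cos θ + √(L² − h²) = -22.962066 + 214.407254 = 191.445188
θ=333°: crank pin P = (r cos θ, r sin θ) = (31.185228, -15.889667)
θ=333°: h = r sin θ − e = -15.889667 − 13 = -28.889667
θ=333°: x = r cos θ + √(L² − h²) = 31.185228 + 216.077271 = 247.262500

θ=229°: 191.4452
θ=333°: 247.2625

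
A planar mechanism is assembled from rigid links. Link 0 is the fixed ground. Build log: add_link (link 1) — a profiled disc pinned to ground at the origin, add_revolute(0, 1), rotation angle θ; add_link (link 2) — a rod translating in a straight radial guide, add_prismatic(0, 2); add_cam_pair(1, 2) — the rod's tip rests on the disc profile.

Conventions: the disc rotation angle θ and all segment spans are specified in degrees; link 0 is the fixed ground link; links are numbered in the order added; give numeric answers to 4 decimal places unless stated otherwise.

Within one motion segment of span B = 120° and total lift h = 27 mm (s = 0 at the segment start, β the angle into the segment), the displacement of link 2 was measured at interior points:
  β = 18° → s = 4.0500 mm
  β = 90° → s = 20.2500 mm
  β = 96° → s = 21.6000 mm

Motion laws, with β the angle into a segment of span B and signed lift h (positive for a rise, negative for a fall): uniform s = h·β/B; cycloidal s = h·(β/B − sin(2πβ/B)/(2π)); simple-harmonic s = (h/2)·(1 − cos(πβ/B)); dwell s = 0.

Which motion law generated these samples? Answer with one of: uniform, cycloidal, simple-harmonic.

candidates at β/B = r: uniform s = h·r (linear in β); cycloidal s = h·(r − sin(2πr)/(2π)); simple-harmonic s = (h/2)(1 − cos(πr))
β=18°: printed 4.0500 | uniform 4.0500, cycloidal 0.5735, simple-harmonic 1.4714
β=90°: printed 20.2500 | uniform 20.2500, cycloidal 24.5472, simple-harmonic 23.0459
β=96°: printed 21.6000 | uniform 21.6000, cycloidal 25.6869, simple-harmonic 24.4217
only one law matches every sample → uniform

uniform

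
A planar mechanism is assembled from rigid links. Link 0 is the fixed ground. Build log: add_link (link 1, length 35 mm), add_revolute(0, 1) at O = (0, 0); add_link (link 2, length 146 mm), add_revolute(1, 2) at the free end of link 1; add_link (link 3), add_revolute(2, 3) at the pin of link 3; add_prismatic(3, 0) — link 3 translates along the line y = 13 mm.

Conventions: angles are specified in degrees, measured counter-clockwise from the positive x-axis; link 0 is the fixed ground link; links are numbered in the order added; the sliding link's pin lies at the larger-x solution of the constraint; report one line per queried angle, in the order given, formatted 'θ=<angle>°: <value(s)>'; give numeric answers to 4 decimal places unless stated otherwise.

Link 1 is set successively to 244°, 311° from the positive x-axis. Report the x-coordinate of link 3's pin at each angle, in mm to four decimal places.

geometry: r = 35 mm, L = 146 mm, e = 13 mm
θ=244°: crank pin P = (r cos θ, r sin θ) = (-15.342990, -31.457792)
θ=244°: h = r sin θ − e = -31.457792 − 13 = -44.457792
θ=244°: x = r cos θ + √(L² − h²) = -15.342990 + 139.066548 = 123.723558
θ=311°: crank pin P = (r cos θ, r sin θ) = (22.962066, -26.414835)
θ=311°: h = r sin θ − e = -26.414835 − 13 = -39.414835
θ=311°: x = r cos θ + √(L² − h²) = 22.962066 + 140.579055 = 163.541121

θ=244°: 123.7236
θ=311°: 163.5411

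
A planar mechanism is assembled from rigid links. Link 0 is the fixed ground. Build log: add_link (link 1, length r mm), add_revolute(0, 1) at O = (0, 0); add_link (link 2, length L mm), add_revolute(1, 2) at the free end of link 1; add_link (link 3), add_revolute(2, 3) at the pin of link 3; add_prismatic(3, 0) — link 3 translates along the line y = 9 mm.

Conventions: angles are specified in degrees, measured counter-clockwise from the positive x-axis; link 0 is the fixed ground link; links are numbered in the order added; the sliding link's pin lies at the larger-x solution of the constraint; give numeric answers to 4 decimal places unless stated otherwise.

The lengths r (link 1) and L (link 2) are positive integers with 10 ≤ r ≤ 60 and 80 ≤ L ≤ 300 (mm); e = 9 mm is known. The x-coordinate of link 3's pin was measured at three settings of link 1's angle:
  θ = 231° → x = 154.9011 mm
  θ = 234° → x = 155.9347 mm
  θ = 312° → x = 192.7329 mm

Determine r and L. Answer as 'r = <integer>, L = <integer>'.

constraint per measurement: (x − r cos θ)² + (r sin θ − e)² = L²
subtracting the θ₁ and θ₂ equations cancels the r² and L² terms:
r = (x₁² − x₂²) / (2[(x₁cos θ₁ + e sin θ₁) − (x₂cos θ₂ + e sin θ₂)]) = 28.9992 → r = 29
L² = (x₁ − r cos θ₁)² + (r sin θ₁ − e)² = 30976.0014 → L = 176.0000 → L = 176
check at θ₃=312°: x = 192.7329 (printed 192.7329) ✓

r = 29, L = 176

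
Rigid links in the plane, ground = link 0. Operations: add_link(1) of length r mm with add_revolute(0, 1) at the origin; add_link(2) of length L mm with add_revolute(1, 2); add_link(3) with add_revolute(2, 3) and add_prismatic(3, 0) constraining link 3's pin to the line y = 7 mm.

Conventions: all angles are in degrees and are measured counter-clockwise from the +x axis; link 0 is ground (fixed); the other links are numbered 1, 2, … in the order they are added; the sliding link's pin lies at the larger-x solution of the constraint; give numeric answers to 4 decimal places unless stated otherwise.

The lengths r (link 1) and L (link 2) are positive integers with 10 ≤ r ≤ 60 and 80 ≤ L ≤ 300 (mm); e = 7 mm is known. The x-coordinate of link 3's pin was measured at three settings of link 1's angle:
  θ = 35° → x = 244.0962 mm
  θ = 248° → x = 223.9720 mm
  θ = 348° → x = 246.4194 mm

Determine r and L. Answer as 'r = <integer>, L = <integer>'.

constraint per measurement: (x − r cos θ)² + (r sin θ − e)² = L²
subtracting the θ₁ and θ₂ equations cancels the r² and L² terms:
r = (x₁² − x₂²) / (2[(x₁cos θ₁ + e sin θ₁) − (x₂cos θ₂ + e sin θ₂)]) = 16.0000 → r = 16
L² = (x₁ − r cos θ₁)² + (r sin θ₁ − e)² = 53361.0129 → L = 231.0000 → L = 231
check at θ₃=348°: x = 246.4194 (printed 246.4194) ✓

r = 16, L = 231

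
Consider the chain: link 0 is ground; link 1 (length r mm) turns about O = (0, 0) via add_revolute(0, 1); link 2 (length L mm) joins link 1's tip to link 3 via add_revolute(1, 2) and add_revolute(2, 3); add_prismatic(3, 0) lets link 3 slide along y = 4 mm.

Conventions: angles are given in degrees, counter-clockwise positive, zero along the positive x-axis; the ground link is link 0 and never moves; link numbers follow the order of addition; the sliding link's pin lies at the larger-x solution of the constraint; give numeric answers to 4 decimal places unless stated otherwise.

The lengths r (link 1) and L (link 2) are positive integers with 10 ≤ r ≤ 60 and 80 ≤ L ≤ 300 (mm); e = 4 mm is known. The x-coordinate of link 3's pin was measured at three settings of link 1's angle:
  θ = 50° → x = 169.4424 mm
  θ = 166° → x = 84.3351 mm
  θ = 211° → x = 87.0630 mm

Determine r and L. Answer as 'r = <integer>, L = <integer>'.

constraint per measurement: (x − r cos θ)² + (r sin θ − e)² = L²
subtracting the θ₁ and θ₂ equations cancels the r² and L² terms:
r = (x₁² − x₂²) / (2[(x₁cos θ₁ + e sin θ₁) − (x₂cos θ₂ + e sin θ₂)]) = 56.0000 → r = 56
L² = (x₁ − r cos θ₁)² + (r sin θ₁ − e)² = 19321.0058 → L = 139.0000 → L = 139
check at θ₃=211°: x = 87.0630 (printed 87.0630) ✓

r = 56, L = 139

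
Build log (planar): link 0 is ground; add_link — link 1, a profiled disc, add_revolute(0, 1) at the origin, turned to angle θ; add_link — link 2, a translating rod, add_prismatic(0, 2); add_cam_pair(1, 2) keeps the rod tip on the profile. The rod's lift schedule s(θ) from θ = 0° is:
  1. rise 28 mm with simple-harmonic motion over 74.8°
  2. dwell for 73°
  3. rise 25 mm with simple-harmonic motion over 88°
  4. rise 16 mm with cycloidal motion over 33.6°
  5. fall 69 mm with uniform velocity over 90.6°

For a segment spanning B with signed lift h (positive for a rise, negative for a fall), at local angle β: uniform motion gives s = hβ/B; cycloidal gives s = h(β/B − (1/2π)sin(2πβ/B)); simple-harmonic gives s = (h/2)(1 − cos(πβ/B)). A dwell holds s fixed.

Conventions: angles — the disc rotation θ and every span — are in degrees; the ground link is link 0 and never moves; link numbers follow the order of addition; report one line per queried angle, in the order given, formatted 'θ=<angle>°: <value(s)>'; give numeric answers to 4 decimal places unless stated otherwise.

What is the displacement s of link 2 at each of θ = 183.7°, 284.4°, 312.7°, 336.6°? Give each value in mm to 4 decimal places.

seg 1 [0°–74.8°] simple-harmonic, h=28: full span → s += 28 → s = 28.0000
seg 2 [74.8°–147.8°] dwell: s stays 28.0000
seg 3 [147.8°–235.8°] simple-harmonic, h=25: θ=183.7° here. β=35.9, B=88. 25/2·(1 − cos(π·0.4080)) = 8.9355 → s = 36.9355
seg 3 [147.8°–235.8°] simple-harmonic, h=25: full span → s += 25 → s = 53.0000
seg 4 [235.8°–269.4°] cycloidal, h=16: full span → s += 16 → s = 69.0000
seg 5 [269.4°–360°] uniform, h=-69: θ=284.4° here. β=15, B=90.6. -69·15/90.6 = -11.4238 → s = 57.5762
seg 5 [269.4°–360°] uniform, h=-69: θ=312.7° here. β=43.3, B=90.6. -69·43.3/90.6 = -32.9768 → s = 36.0232
seg 5 [269.4°–360°] uniform, h=-69: θ=336.6° here. β=67.2, B=90.6. -69·67.2/90.6 = -51.1788 → s = 17.8212

θ=183.7°: 36.9355
θ=284.4°: 57.5762
θ=312.7°: 36.0232
θ=336.6°: 17.8212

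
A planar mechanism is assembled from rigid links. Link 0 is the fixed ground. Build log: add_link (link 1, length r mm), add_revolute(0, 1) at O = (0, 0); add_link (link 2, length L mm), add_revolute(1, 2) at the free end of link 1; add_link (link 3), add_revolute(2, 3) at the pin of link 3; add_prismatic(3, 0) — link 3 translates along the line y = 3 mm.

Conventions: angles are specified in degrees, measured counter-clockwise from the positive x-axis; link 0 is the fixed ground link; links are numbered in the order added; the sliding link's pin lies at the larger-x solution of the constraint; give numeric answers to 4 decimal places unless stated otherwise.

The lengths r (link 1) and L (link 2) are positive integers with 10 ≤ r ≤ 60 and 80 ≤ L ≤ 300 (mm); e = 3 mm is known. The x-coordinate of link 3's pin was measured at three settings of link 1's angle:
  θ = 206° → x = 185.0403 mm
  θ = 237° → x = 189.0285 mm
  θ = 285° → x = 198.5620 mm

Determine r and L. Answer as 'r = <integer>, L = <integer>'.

constraint per measurement: (x − r cos θ)² + (r sin θ − e)² = L²
subtracting the θ₁ and θ₂ equations cancels the r² and L² terms:
r = (x₁² − x₂²) / (2[(x₁cos θ₁ + e sin θ₁) − (x₂cos θ₂ + e sin θ₂)]) = 12.0002 → r = 12
L² = (x₁ − r cos θ₁)² + (r sin θ₁ − e)² = 38415.9902 → L = 196.0000 → L = 196
check at θ₃=285°: x = 198.5620 (printed 198.5620) ✓

r = 12, L = 196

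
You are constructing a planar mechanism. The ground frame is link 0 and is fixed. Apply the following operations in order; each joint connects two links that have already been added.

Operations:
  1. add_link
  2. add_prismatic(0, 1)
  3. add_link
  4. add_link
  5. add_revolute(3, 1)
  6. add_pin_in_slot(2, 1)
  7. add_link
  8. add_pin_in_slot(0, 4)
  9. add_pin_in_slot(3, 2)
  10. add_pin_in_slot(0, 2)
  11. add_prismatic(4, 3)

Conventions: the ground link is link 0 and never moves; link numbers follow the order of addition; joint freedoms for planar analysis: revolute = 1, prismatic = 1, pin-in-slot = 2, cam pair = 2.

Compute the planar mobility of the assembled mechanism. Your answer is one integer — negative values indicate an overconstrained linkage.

ground; <1,0,0>
#1 <2,0,0>
P:0↔1 J1 <2,1,0>
#2 <3,1,0>
#3 <4,1,0>
R:3↔1 J1 <4,2,0>
PS:2↔1 J2 <4,2,1>
#4 <5,2,1>
PS:0↔4 J2 <5,2,2>
PS:3↔2 J2 <5,2,3>
PS:0↔2 J2 <5,2,4>
P:4↔3 J1 <5,3,4>
3×4 − 2×3 − 1×4 = 2

M = 2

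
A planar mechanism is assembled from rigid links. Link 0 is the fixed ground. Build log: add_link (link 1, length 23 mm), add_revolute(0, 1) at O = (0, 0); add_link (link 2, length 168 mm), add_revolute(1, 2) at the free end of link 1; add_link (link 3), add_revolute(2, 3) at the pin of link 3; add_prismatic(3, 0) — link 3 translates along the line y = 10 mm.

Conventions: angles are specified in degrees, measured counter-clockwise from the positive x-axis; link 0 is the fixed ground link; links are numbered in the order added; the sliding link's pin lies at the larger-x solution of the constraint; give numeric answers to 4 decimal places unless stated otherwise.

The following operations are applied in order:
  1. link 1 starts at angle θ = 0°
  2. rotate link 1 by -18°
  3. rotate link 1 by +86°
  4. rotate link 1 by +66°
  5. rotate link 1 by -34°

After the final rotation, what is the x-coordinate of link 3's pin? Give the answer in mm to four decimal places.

geometry: r = 23 mm, L = 168 mm, e = 10 mm; θ starts at 0°
rotate link 1 by -18°: θ ← 0° -18° = -18°
rotate link 1 by +86°: θ ← -18° +86° = 68°
rotate link 1 by +66°: θ ← 68° +66° = 134°
rotate link 1 by -34°: θ ← 134° -34° = 100°
crank pin P = (r cos θ, r sin θ) = (-3.993908, 22.650578)
h = r sin θ − e = 22.650578 − 10 = 12.650578
x = r cos θ + √(L² − h²) = -3.993908 + 167.523022 = 163.529114

163.5291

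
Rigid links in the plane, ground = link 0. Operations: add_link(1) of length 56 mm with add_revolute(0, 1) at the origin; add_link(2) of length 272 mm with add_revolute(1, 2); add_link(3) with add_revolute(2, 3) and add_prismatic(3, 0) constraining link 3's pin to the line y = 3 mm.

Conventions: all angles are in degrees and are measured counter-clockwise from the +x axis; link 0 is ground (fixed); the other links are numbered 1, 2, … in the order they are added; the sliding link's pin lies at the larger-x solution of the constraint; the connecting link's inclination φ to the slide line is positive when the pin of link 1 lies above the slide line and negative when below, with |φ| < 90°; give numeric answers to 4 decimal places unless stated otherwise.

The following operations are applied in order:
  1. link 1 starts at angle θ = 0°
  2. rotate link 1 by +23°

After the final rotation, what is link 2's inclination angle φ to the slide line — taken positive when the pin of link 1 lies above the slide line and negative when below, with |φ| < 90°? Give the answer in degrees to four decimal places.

geometry: r = 56 mm, L = 272 mm, e = 3 mm; θ starts at 0°
rotate link 1 by +23°: θ ← 0° +23° = 23°
h = r sin θ − e = 21.880943 − 3 = 18.880943
sin φ = h / L = 18.880943 / 272 = 0.06941523
φ = arcsin(0.06941523) = 3.980401°

3.9804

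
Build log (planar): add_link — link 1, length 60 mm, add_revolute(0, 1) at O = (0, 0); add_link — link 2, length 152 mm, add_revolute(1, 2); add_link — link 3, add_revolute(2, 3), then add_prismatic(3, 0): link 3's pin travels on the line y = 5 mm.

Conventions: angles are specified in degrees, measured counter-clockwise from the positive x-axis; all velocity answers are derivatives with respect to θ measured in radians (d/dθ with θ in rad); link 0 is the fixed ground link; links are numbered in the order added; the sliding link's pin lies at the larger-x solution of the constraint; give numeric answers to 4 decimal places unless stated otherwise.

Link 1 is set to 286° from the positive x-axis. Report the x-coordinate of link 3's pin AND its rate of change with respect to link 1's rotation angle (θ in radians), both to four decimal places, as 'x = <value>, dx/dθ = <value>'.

geometry: r = 60 mm, L = 152 mm, e = 5 mm
crank pin P = (r cos θ, r sin θ) = (16.538241, -57.675702)
h = r sin θ − e = -57.675702 − 5 = -62.675702
x = r cos θ + √(L² − h²) = 16.538241 + 138.476555 = 155.014797
dx/dθ = −r sin θ − h·r cos θ/√(L² − h²) (θ in radians; h = -62.675702) = 65.161055

x = 155.0148, dx/dθ = 65.1611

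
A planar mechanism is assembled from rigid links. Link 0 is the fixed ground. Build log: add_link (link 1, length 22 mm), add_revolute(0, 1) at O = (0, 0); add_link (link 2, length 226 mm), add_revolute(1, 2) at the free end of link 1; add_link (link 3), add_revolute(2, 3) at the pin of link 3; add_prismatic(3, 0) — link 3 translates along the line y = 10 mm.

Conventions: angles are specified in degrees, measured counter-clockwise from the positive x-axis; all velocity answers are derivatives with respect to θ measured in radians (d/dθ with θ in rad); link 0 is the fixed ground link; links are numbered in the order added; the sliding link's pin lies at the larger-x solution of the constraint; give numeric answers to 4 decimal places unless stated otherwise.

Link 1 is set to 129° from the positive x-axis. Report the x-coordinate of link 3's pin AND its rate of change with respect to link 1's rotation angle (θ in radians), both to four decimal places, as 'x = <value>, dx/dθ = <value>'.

geometry: r = 22 mm, L = 226 mm, e = 10 mm
crank pin P = (r cos θ, r sin θ) = (-13.845049, 17.097211)
h = r sin θ − e = 17.097211 − 10 = 7.097211
x = r cos θ + √(L² − h²) = -13.845049 + 225.888534 = 212.043485
dx/dθ = −r sin θ − h·r cos θ/√(L² − h²) (θ in radians; h = 7.097211) = -16.662212

x = 212.0435, dx/dθ = -16.6622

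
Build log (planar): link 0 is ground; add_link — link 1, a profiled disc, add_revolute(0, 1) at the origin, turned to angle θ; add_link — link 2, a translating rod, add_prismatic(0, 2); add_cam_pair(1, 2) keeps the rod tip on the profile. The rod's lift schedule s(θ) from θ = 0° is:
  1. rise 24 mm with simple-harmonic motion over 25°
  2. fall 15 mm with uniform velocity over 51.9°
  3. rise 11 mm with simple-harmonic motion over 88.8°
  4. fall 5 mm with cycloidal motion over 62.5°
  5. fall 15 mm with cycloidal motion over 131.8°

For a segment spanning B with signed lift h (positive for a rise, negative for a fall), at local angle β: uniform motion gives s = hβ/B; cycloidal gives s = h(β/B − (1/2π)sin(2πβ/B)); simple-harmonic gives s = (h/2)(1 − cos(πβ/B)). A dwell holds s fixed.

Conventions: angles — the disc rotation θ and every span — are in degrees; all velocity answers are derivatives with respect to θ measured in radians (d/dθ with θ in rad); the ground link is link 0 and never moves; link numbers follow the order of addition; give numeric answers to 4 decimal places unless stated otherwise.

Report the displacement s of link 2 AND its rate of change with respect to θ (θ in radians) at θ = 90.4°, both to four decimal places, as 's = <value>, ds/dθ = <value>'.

seg 1 [0°–25°] simple-harmonic, h=24: full span → s += 24 → s = 24.0000
seg 2 [25°–76.9°] uniform, h=-15: full span → s += -15 → s = 9.0000
seg 3 [76.9°–165.7°] simple-harmonic, h=11: θ=90.4° here. β=13.5, B=88.8. 11/2·(1 − cos(π·0.1520)) = 0.6155 → s = 9.6155
velocity in seg [76.9°–165.7°] (simple-harmonic), θ in radians: β = 13.5° = 0.2356 rad, B = 88.8° = 1.5499 rad; ds/dθ = (πh/(2B)) sin(πβ/B) = (π·11/(2·1.5499)) sin(π·0.1520) = 5.124535 mm/rad

s = 9.6155, ds/dθ = 5.1245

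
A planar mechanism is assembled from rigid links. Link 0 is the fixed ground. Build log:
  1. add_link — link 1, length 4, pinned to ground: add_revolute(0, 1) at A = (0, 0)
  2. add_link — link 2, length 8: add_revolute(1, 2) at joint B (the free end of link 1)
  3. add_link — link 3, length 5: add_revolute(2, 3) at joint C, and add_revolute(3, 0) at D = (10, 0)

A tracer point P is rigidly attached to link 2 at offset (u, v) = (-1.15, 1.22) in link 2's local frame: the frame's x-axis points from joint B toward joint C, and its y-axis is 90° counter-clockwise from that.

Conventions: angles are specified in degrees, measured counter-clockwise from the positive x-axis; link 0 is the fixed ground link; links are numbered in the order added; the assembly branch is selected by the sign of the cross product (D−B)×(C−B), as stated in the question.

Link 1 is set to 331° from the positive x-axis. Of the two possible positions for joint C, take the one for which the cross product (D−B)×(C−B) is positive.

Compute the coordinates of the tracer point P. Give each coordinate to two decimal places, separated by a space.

A=(0,0), D=(10.00,0)
B = A + 4.00·(cos331°, sin331°) = (3.4985, -1.9392)
|BD| = 6.7846
circle(B,8.00) ∩ circle(D,5.00): a=6.2665, h=4.9731
  candidates: C₊=(8.0820,4.6175) cross=33.740; C₋=(10.9250,-4.9137) cross=-33.740
  branch + wants cross > 0 → take C=(8.0820,4.6175) (cross=33.740)
ex = (C−B)/|BC| = (0.5729,0.8196); ey = (-0.8196,0.5729)
P = B + -1.15·ex + 1.22·ey = (1.8397,-2.1828)

1.84 -2.18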